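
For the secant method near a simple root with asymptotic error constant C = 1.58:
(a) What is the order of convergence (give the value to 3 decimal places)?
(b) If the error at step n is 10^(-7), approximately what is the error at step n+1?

(a) Secant method has superlinear convergence with order φ = (1+√5)/2 ≈ 1.618.
    This means |e_{n+1}| ≈ C|e_n|^1.618.

(b) With |e_n| = 10^(-7) and C = 1.58:
    |e_{n+1}| ≈ 1.58 × (10^(-7))^1.618 = 1.58 × 10^(-11.33)

(a) ≈ 1.618 (golden ratio); (b) |e_{n+1}| ≈ 7.455e-12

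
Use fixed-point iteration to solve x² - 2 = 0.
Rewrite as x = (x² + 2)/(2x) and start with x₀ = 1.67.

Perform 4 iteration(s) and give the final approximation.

Equation: x² - 2 = 0
Fixed-point form: x = (x² + 2)/(2x)
x₀ = 1.67

x_1 = g(1.670000) = 1.433802
x_2 = g(1.433802) = 1.414347
x_3 = g(1.414347) = 1.414214
x_4 = g(1.414214) = 1.414214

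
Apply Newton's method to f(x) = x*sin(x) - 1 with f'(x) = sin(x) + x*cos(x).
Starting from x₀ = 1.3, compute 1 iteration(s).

f(x) = x*sin(x) - 1
f'(x) = sin(x) + x*cos(x)
x₀ = 1.3

Newton-Raphson formula: x_{n+1} = x_n - f(x_n)/f'(x_n)

Iteration 1:
  f(1.300000) = 0.252626
  f'(1.300000) = 1.311307
  x_1 = 1.300000 - 0.252626/1.311307 = 1.107348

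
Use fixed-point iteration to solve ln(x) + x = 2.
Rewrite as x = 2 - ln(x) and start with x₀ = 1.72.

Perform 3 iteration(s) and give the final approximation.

Equation: ln(x) + x = 2
Fixed-point form: x = 2 - ln(x)
x₀ = 1.72

x_1 = g(1.720000) = 1.457676
x_2 = g(1.457676) = 1.623157
x_3 = g(1.623157) = 1.515627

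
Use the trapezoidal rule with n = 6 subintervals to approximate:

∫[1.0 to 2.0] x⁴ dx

f(x) = x⁴
a = 1.0, b = 2.0, n = 6
h = (b - a)/n = 0.166667

Trapezoidal rule: (h/2)[f(x₀) + 2f(x₁) + 2f(x₂) + ... + f(xₙ)]

x_0 = 1.0000, f(x_0) = 1.000000, coefficient = 1
x_1 = 1.1667, f(x_1) = 1.852623, coefficient = 2
x_2 = 1.3333, f(x_2) = 3.160494, coefficient = 2
x_3 = 1.5000, f(x_3) = 5.062500, coefficient = 2
x_4 = 1.6667, f(x_4) = 7.716049, coefficient = 2
x_5 = 1.8333, f(x_5) = 11.297068, coefficient = 2
x_6 = 2.0000, f(x_6) = 16.000000, coefficient = 1

I ≈ (0.166667/2) × 75.177469 = 6.264789
Exact value: 6.200000
Error: 0.064789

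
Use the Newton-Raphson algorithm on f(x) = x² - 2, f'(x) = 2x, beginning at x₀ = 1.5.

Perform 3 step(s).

f(x) = x² - 2
f'(x) = 2x
x₀ = 1.5

Newton-Raphson formula: x_{n+1} = x_n - f(x_n)/f'(x_n)

Iteration 1:
  f(1.500000) = 0.250000
  f'(1.500000) = 3.000000
  x_1 = 1.500000 - 0.250000/3.000000 = 1.416667
Iteration 2:
  f(1.416667) = 0.006944
  f'(1.416667) = 2.833333
  x_2 = 1.416667 - 0.006944/2.833333 = 1.414216
Iteration 3:
  f(1.414216) = 0.000006
  f'(1.414216) = 2.828431
  x_3 = 1.414216 - 0.000006/2.828431 = 1.414214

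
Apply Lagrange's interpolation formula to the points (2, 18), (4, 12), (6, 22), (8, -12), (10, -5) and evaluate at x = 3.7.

Lagrange interpolation formula:
P(x) = Σ yᵢ × Lᵢ(x)
where Lᵢ(x) = Π_{j≠i} (x - xⱼ)/(xᵢ - xⱼ)

L_0(3.7) = (3.7 - 4)/(2 - 4) × (3.7 - 6)/(2 - 6) × (3.7 - 8)/(2 - 8) × (3.7 - 10)/(2 - 10) = 0.048677
L_1(3.7) = (3.7 - 2)/(4 - 2) × (3.7 - 6)/(4 - 6) × (3.7 - 8)/(4 - 8) × (3.7 - 10)/(4 - 10) = 1.103353
L_2(3.7) = (3.7 - 2)/(6 - 2) × (3.7 - 4)/(6 - 4) × (3.7 - 8)/(6 - 8) × (3.7 - 10)/(6 - 10) = -0.215873
L_3(3.7) = (3.7 - 2)/(8 - 2) × (3.7 - 4)/(8 - 4) × (3.7 - 6)/(8 - 6) × (3.7 - 10)/(8 - 10) = 0.076978
L_4(3.7) = (3.7 - 2)/(10 - 2) × (3.7 - 4)/(10 - 4) × (3.7 - 6)/(10 - 6) × (3.7 - 8)/(10 - 8) = -0.013135

P(3.7) = 18×L_0(3.7) + 12×L_1(3.7) + 22×L_2(3.7) + (-12)×L_3(3.7) + (-5)×L_4(3.7)
P(3.7) = 8.509152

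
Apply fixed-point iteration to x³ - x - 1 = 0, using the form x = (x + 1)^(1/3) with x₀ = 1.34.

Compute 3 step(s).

Equation: x³ - x - 1 = 0
Fixed-point form: x = (x + 1)^(1/3)
x₀ = 1.34

x_1 = g(1.340000) = 1.327614
x_2 = g(1.327614) = 1.325268
x_3 = g(1.325268) = 1.324822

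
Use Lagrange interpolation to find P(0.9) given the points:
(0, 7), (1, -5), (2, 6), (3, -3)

Lagrange interpolation formula:
P(x) = Σ yᵢ × Lᵢ(x)
where Lᵢ(x) = Π_{j≠i} (x - xⱼ)/(xᵢ - xⱼ)

L_0(0.9) = (0.9 - 1)/(0 - 1) × (0.9 - 2)/(0 - 2) × (0.9 - 3)/(0 - 3) = 0.038500
L_1(0.9) = (0.9 - 0)/(1 - 0) × (0.9 - 2)/(1 - 2) × (0.9 - 3)/(1 - 3) = 1.039500
L_2(0.9) = (0.9 - 0)/(2 - 0) × (0.9 - 1)/(2 - 1) × (0.9 - 3)/(2 - 3) = -0.094500
L_3(0.9) = (0.9 - 0)/(3 - 0) × (0.9 - 1)/(3 - 1) × (0.9 - 2)/(3 - 2) = 0.016500

P(0.9) = 7×L_0(0.9) + (-5)×L_1(0.9) + 6×L_2(0.9) + (-3)×L_3(0.9)
P(0.9) = -5.544500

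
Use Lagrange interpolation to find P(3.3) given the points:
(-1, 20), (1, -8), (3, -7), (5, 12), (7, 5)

Lagrange interpolation formula:
P(x) = Σ yᵢ × Lᵢ(x)
where Lᵢ(x) = Π_{j≠i} (x - xⱼ)/(xᵢ - xⱼ)

L_0(3.3) = (3.3 - 1)/(-1 - 1) × (3.3 - 3)/(-1 - 3) × (3.3 - 5)/(-1 - 5) × (3.3 - 7)/(-1 - 7) = 0.011302
L_1(3.3) = (3.3 - (-1))/(1 - (-1)) × (3.3 - 3)/(1 - 3) × (3.3 - 5)/(1 - 5) × (3.3 - 7)/(1 - 7) = -0.084522
L_2(3.3) = (3.3 - (-1))/(3 - (-1)) × (3.3 - 1)/(3 - 1) × (3.3 - 5)/(3 - 5) × (3.3 - 7)/(3 - 7) = 0.972002
L_3(3.3) = (3.3 - (-1))/(5 - (-1)) × (3.3 - 1)/(5 - 1) × (3.3 - 3)/(5 - 3) × (3.3 - 7)/(5 - 7) = 0.114353
L_4(3.3) = (3.3 - (-1))/(7 - (-1)) × (3.3 - 1)/(7 - 1) × (3.3 - 3)/(7 - 3) × (3.3 - 5)/(7 - 5) = -0.013135

P(3.3) = 20×L_0(3.3) + (-8)×L_1(3.3) + (-7)×L_2(3.3) + 12×L_3(3.3) + 5×L_4(3.3)
P(3.3) = -4.595227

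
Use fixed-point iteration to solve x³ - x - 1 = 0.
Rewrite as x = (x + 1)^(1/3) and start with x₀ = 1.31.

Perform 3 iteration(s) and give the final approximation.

Equation: x³ - x - 1 = 0
Fixed-point form: x = (x + 1)^(1/3)
x₀ = 1.31

x_1 = g(1.310000) = 1.321916
x_2 = g(1.321916) = 1.324186
x_3 = g(1.324186) = 1.324617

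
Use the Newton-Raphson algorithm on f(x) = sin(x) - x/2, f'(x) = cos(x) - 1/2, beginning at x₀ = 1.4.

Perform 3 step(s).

f(x) = sin(x) - x/2
f'(x) = cos(x) - 1/2
x₀ = 1.4

Newton-Raphson formula: x_{n+1} = x_n - f(x_n)/f'(x_n)

Iteration 1:
  f(1.400000) = 0.285450
  f'(1.400000) = -0.330033
  x_1 = 1.400000 - 0.285450/(-0.330033) = 2.264913
Iteration 2:
  f(2.264913) = -0.363838
  f'(2.264913) = -1.139707
  x_2 = 2.264913 - (-0.363838)/(-1.139707) = 1.945675
Iteration 3:
  f(1.945675) = -0.042286
  f'(1.945675) = -0.866160
  x_3 = 1.945675 - (-0.042286)/(-0.866160) = 1.896856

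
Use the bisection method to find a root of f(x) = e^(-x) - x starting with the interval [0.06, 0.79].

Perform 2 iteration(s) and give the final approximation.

f(x) = e^(-x) - x
Initial interval: [0.06, 0.79]

Iteration 1:
  c_1 = (0.060000 + 0.790000)/2 = 0.425000
  f(c_1) = f(0.425000) = 0.228770
  f(a) × f(c) ≥ 0, new interval: [0.425000, 0.790000]
Iteration 2:
  c_2 = (0.425000 + 0.790000)/2 = 0.607500
  f(c_2) = f(0.607500) = -0.062789
  f(a) × f(c) < 0, new interval: [0.425000, 0.607500]

After 2 iteration(s), the approximation is c_2 = 0.607500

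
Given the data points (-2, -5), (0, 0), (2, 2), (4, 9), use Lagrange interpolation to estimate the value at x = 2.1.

Lagrange interpolation formula:
P(x) = Σ yᵢ × Lᵢ(x)
where Lᵢ(x) = Π_{j≠i} (x - xⱼ)/(xᵢ - xⱼ)

L_0(2.1) = (2.1 - 0)/(-2 - 0) × (2.1 - 2)/(-2 - 2) × (2.1 - 4)/(-2 - 4) = 0.008313
L_1(2.1) = (2.1 - (-2))/(0 - (-2)) × (2.1 - 2)/(0 - 2) × (2.1 - 4)/(0 - 4) = -0.048688
L_2(2.1) = (2.1 - (-2))/(2 - (-2)) × (2.1 - 0)/(2 - 0) × (2.1 - 4)/(2 - 4) = 1.022437
L_3(2.1) = (2.1 - (-2))/(4 - (-2)) × (2.1 - 0)/(4 - 0) × (2.1 - 2)/(4 - 2) = 0.017938

P(2.1) = (-5)×L_0(2.1) + 0×L_1(2.1) + 2×L_2(2.1) + 9×L_3(2.1)
P(2.1) = 2.164750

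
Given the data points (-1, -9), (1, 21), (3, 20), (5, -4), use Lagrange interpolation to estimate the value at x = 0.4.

Lagrange interpolation formula:
P(x) = Σ yᵢ × Lᵢ(x)
where Lᵢ(x) = Π_{j≠i} (x - xⱼ)/(xᵢ - xⱼ)

L_0(0.4) = (0.4 - 1)/(-1 - 1) × (0.4 - 3)/(-1 - 3) × (0.4 - 5)/(-1 - 5) = 0.149500
L_1(0.4) = (0.4 - (-1))/(1 - (-1)) × (0.4 - 3)/(1 - 3) × (0.4 - 5)/(1 - 5) = 1.046500
L_2(0.4) = (0.4 - (-1))/(3 - (-1)) × (0.4 - 1)/(3 - 1) × (0.4 - 5)/(3 - 5) = -0.241500
L_3(0.4) = (0.4 - (-1))/(5 - (-1)) × (0.4 - 1)/(5 - 1) × (0.4 - 3)/(5 - 3) = 0.045500

P(0.4) = (-9)×L_0(0.4) + 21×L_1(0.4) + 20×L_2(0.4) + (-4)×L_3(0.4)
P(0.4) = 15.619000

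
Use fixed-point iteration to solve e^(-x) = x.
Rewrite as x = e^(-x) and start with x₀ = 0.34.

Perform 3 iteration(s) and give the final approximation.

Equation: e^(-x) = x
Fixed-point form: x = e^(-x)
x₀ = 0.34

x_1 = g(0.340000) = 0.711770
x_2 = g(0.711770) = 0.490775
x_3 = g(0.490775) = 0.612152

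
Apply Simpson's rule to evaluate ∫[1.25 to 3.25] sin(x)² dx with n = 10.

f(x) = sin(x)²
a = 1.25, b = 3.25, n = 10
h = (b - a)/n = 0.200000

Simpson's rule: (h/3)[f(x₀) + 4f(x₁) + 2f(x₂) + ... + f(xₙ)]

x_0 = 1.2500, f(x_0) = 0.900572, coefficient = 1
x_1 = 1.4500, f(x_1) = 0.985479, coefficient = 4
x_2 = 1.6500, f(x_2) = 0.993740, coefficient = 2
x_3 = 1.8500, f(x_3) = 0.924050, coefficient = 4
x_4 = 2.0500, f(x_4) = 0.787412, coefficient = 2
x_5 = 2.2500, f(x_5) = 0.605398, coefficient = 4
x_6 = 2.4500, f(x_6) = 0.406744, coefficient = 2
x_7 = 2.6500, f(x_7) = 0.222813, coefficient = 4
x_8 = 2.8500, f(x_8) = 0.082644, coefficient = 2
x_9 = 3.0500, f(x_9) = 0.008366, coefficient = 4
x_10 = 3.2500, f(x_10) = 0.011706, coefficient = 1

I ≈ (0.200000/3) × 16.437779 = 1.095852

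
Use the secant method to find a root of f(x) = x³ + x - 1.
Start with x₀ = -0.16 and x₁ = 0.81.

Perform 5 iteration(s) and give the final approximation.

f(x) = x³ + x - 1
x₀ = -0.16, x₁ = 0.81

Secant formula: x_{n+1} = x_n - f(x_n)(x_n - x_{n-1})/(f(x_n) - f(x_{n-1}))

Iteration 1:
  f(-0.160000) = -1.164096
  f(0.810000) = 0.341441
  x_2 = 0.810000 - 0.341441×(0.810000 - (-0.160000))/(0.341441 - (-1.164096))
       = 0.590014
Iteration 2:
  f(0.810000) = 0.341441
  f(0.590014) = -0.204593
  x_3 = 0.590014 - (-0.204593)×(0.590014 - 0.810000)/(-0.204593 - 0.341441)
       = 0.672440
Iteration 3:
  f(0.590014) = -0.204593
  f(0.672440) = -0.023499
  x_4 = 0.672440 - (-0.023499)×(0.672440 - 0.590014)/(-0.023499 - (-0.204593))
       = 0.683136
Iteration 4:
  f(0.672440) = -0.023499
  f(0.683136) = 0.001938
  x_5 = 0.683136 - 0.001938×(0.683136 - 0.672440)/(0.001938 - (-0.023499))
       = 0.682321
Iteration 5:
  f(0.683136) = 0.001938
  f(0.682321) = -0.000016
  x_6 = 0.682321 - (-0.000016)×(0.682321 - 0.683136)/(-0.000016 - 0.001938)
       = 0.682328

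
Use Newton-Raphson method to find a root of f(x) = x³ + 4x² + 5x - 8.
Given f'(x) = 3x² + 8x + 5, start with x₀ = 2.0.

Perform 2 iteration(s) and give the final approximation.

f(x) = x³ + 4x² + 5x - 8
f'(x) = 3x² + 8x + 5
x₀ = 2.0

Newton-Raphson formula: x_{n+1} = x_n - f(x_n)/f'(x_n)

Iteration 1:
  f(2.000000) = 26.000000
  f'(2.000000) = 33.000000
  x_1 = 2.000000 - 26.000000/33.000000 = 1.212121
Iteration 2:
  f(1.212121) = 5.718452
  f'(1.212121) = 19.104683
  x_2 = 1.212121 - 5.718452/19.104683 = 0.912799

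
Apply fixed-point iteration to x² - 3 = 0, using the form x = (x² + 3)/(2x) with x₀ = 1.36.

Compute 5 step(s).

Equation: x² - 3 = 0
Fixed-point form: x = (x² + 3)/(2x)
x₀ = 1.36

x_1 = g(1.360000) = 1.782941
x_2 = g(1.782941) = 1.732777
x_3 = g(1.732777) = 1.732051
x_4 = g(1.732051) = 1.732051
x_5 = g(1.732051) = 1.732051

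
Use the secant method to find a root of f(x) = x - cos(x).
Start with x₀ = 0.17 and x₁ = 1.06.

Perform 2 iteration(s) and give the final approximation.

f(x) = x - cos(x)
x₀ = 0.17, x₁ = 1.06

Secant formula: x_{n+1} = x_n - f(x_n)(x_n - x_{n-1})/(f(x_n) - f(x_{n-1}))

Iteration 1:
  f(0.170000) = -0.815585
  f(1.060000) = 0.571128
  x_2 = 1.060000 - 0.571128×(1.060000 - 0.170000)/(0.571128 - (-0.815585))
       = 0.693447
Iteration 2:
  f(1.060000) = 0.571128
  f(0.693447) = -0.075600
  x_3 = 0.693447 - (-0.075600)×(0.693447 - 1.060000)/(-0.075600 - 0.571128)
       = 0.736296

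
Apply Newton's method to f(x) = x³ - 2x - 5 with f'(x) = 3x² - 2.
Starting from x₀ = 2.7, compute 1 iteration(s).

f(x) = x³ - 2x - 5
f'(x) = 3x² - 2
x₀ = 2.7

Newton-Raphson formula: x_{n+1} = x_n - f(x_n)/f'(x_n)

Iteration 1:
  f(2.700000) = 9.283000
  f'(2.700000) = 19.870000
  x_1 = 2.700000 - 9.283000/19.870000 = 2.232813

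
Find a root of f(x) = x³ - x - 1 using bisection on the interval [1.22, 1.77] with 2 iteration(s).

f(x) = x³ - x - 1
Initial interval: [1.22, 1.77]

Iteration 1:
  c_1 = (1.220000 + 1.770000)/2 = 1.495000
  f(c_1) = f(1.495000) = 0.846362
  f(a) × f(c) < 0, new interval: [1.220000, 1.495000]
Iteration 2:
  c_2 = (1.220000 + 1.495000)/2 = 1.357500
  f(c_2) = f(1.357500) = 0.144109
  f(a) × f(c) < 0, new interval: [1.220000, 1.357500]

After 2 iteration(s), the approximation is c_2 = 1.357500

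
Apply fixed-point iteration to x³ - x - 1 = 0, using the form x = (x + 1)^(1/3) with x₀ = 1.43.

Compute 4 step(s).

Equation: x³ - x - 1 = 0
Fixed-point form: x = (x + 1)^(1/3)
x₀ = 1.43

x_1 = g(1.430000) = 1.344421
x_2 = g(1.344421) = 1.328450
x_3 = g(1.328450) = 1.325426
x_4 = g(1.325426) = 1.324853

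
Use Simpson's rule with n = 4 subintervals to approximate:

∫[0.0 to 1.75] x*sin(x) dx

f(x) = x*sin(x)
a = 0.0, b = 1.75, n = 4
h = (b - a)/n = 0.437500

Simpson's rule: (h/3)[f(x₀) + 4f(x₁) + 2f(x₂) + ... + f(xₙ)]

x_0 = 0.0000, f(x_0) = 0.000000, coefficient = 1
x_1 = 0.4375, f(x_1) = 0.185358, coefficient = 4
x_2 = 0.8750, f(x_2) = 0.671601, coefficient = 2
x_3 = 1.3125, f(x_3) = 1.268960, coefficient = 4
x_4 = 1.7500, f(x_4) = 1.721975, coefficient = 1

I ≈ (0.437500/3) × 8.882449 = 1.295357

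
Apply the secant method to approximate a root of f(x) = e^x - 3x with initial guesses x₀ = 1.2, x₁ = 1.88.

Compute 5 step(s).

f(x) = e^x - 3x
x₀ = 1.2, x₁ = 1.88

Secant formula: x_{n+1} = x_n - f(x_n)(x_n - x_{n-1})/(f(x_n) - f(x_{n-1}))

Iteration 1:
  f(1.200000) = -0.279883
  f(1.880000) = 0.913505
  x_2 = 1.880000 - 0.913505×(1.880000 - 1.200000)/(0.913505 - (-0.279883))
       = 1.359479
Iteration 2:
  f(1.880000) = 0.913505
  f(1.359479) = -0.184273
  x_3 = 1.359479 - (-0.184273)×(1.359479 - 1.880000)/(-0.184273 - 0.913505)
       = 1.446854
Iteration 3:
  f(1.359479) = -0.184273
  f(1.446854) = -0.090838
  x_4 = 1.446854 - (-0.090838)×(1.446854 - 1.359479)/(-0.090838 - (-0.184273))
       = 1.531801
Iteration 4:
  f(1.446854) = -0.090838
  f(1.531801) = 0.031098
  x_5 = 1.531801 - 0.031098×(1.531801 - 1.446854)/(0.031098 - (-0.090838))
       = 1.510136
Iteration 5:
  f(1.531801) = 0.031098
  f(1.510136) = -0.003061
  x_6 = 1.510136 - (-0.003061)×(1.510136 - 1.531801)/(-0.003061 - 0.031098)
       = 1.512078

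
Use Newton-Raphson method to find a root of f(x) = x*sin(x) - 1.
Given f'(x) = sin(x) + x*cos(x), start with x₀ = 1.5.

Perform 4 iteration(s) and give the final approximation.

f(x) = x*sin(x) - 1
f'(x) = sin(x) + x*cos(x)
x₀ = 1.5

Newton-Raphson formula: x_{n+1} = x_n - f(x_n)/f'(x_n)

Iteration 1:
  f(1.500000) = 0.496242
  f'(1.500000) = 1.103601
  x_1 = 1.500000 - 0.496242/1.103601 = 1.050342
Iteration 2:
  f(1.050342) = -0.088730
  f'(1.050342) = 1.389902
  x_2 = 1.050342 - (-0.088730)/1.389902 = 1.114181
Iteration 3:
  f(1.114181) = 0.000033
  f'(1.114181) = 1.388807
  x_3 = 1.114181 - 0.000033/1.388807 = 1.114157
Iteration 4:
  f(1.114157) = 0.000000
  f'(1.114157) = 1.388809
  x_4 = 1.114157 - 0.000000/1.388809 = 1.114157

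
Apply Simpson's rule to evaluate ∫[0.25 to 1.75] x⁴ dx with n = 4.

f(x) = x⁴
a = 0.25, b = 1.75, n = 4
h = (b - a)/n = 0.375000

Simpson's rule: (h/3)[f(x₀) + 4f(x₁) + 2f(x₂) + ... + f(xₙ)]

x_0 = 0.2500, f(x_0) = 0.003906, coefficient = 1
x_1 = 0.6250, f(x_1) = 0.152588, coefficient = 4
x_2 = 1.0000, f(x_2) = 1.000000, coefficient = 2
x_3 = 1.3750, f(x_3) = 3.574463, coefficient = 4
x_4 = 1.7500, f(x_4) = 9.378906, coefficient = 1

I ≈ (0.375000/3) × 26.291016 = 3.286377
Exact value: 3.282422
Error: 0.003955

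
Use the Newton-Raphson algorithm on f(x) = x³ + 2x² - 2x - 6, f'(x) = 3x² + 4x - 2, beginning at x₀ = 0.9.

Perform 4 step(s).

f(x) = x³ + 2x² - 2x - 6
f'(x) = 3x² + 4x - 2
x₀ = 0.9

Newton-Raphson formula: x_{n+1} = x_n - f(x_n)/f'(x_n)

Iteration 1:
  f(0.900000) = -5.451000
  f'(0.900000) = 4.030000
  x_1 = 0.900000 - (-5.451000)/4.030000 = 2.252605
Iteration 2:
  f(2.252605) = 11.073493
  f'(2.252605) = 22.233116
  x_2 = 2.252605 - 11.073493/22.233116 = 1.754542
Iteration 3:
  f(1.754542) = 2.048970
  f'(1.754542) = 14.253427
  x_3 = 1.754542 - 2.048970/14.253427 = 1.610790
Iteration 4:
  f(1.610790) = 0.147131
  f'(1.610790) = 12.227088
  x_4 = 1.610790 - 0.147131/12.227088 = 1.598756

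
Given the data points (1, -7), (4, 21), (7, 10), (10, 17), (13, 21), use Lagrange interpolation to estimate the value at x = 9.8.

Lagrange interpolation formula:
P(x) = Σ yᵢ × Lᵢ(x)
where Lᵢ(x) = Π_{j≠i} (x - xⱼ)/(xᵢ - xⱼ)

L_0(9.8) = (9.8 - 4)/(1 - 4) × (9.8 - 7)/(1 - 7) × (9.8 - 10)/(1 - 10) × (9.8 - 13)/(1 - 13) = 0.005347
L_1(9.8) = (9.8 - 1)/(4 - 1) × (9.8 - 7)/(4 - 7) × (9.8 - 10)/(4 - 10) × (9.8 - 13)/(4 - 13) = -0.032448
L_2(9.8) = (9.8 - 1)/(7 - 1) × (9.8 - 4)/(7 - 4) × (9.8 - 10)/(7 - 10) × (9.8 - 13)/(7 - 13) = 0.100820
L_3(9.8) = (9.8 - 1)/(10 - 1) × (9.8 - 4)/(10 - 4) × (9.8 - 7)/(10 - 7) × (9.8 - 13)/(10 - 13) = 0.940984
L_4(9.8) = (9.8 - 1)/(13 - 1) × (9.8 - 4)/(13 - 4) × (9.8 - 7)/(13 - 7) × (9.8 - 10)/(13 - 10) = -0.014703

P(9.8) = (-7)×L_0(9.8) + 21×L_1(9.8) + 10×L_2(9.8) + 17×L_3(9.8) + 21×L_4(9.8)
P(9.8) = 15.977343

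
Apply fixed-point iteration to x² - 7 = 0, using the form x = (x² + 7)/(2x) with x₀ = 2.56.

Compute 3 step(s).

Equation: x² - 7 = 0
Fixed-point form: x = (x² + 7)/(2x)
x₀ = 2.56

x_1 = g(2.560000) = 2.647187
x_2 = g(2.647187) = 2.645752
x_3 = g(2.645752) = 2.645751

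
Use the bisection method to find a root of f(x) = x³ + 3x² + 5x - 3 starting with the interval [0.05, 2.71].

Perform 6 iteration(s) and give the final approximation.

f(x) = x³ + 3x² + 5x - 3
Initial interval: [0.05, 2.71]

Iteration 1:
  c_1 = (0.050000 + 2.710000)/2 = 1.380000
  f(c_1) = f(1.380000) = 12.241272
  f(a) × f(c) < 0, new interval: [0.050000, 1.380000]
Iteration 2:
  c_2 = (0.050000 + 1.380000)/2 = 0.715000
  f(c_2) = f(0.715000) = 2.474201
  f(a) × f(c) < 0, new interval: [0.050000, 0.715000]
Iteration 3:
  c_3 = (0.050000 + 0.715000)/2 = 0.382500
  f(c_3) = f(0.382500) = -0.592619
  f(a) × f(c) ≥ 0, new interval: [0.382500, 0.715000]
Iteration 4:
  c_4 = (0.382500 + 0.715000)/2 = 0.548750
  f(c_4) = f(0.548750) = 0.812373
  f(a) × f(c) < 0, new interval: [0.382500, 0.548750]
Iteration 5:
  c_5 = (0.382500 + 0.548750)/2 = 0.465625
  f(c_5) = f(0.465625) = 0.079496
  f(a) × f(c) < 0, new interval: [0.382500, 0.465625]
Iteration 6:
  c_6 = (0.382500 + 0.465625)/2 = 0.424063
  f(c_6) = f(0.424063) = -0.263942
  f(a) × f(c) ≥ 0, new interval: [0.424063, 0.465625]

After 6 iteration(s), the approximation is c_6 = 0.424063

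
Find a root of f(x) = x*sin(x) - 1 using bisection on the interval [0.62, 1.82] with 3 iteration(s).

f(x) = x*sin(x) - 1
Initial interval: [0.62, 1.82]

Iteration 1:
  c_1 = (0.620000 + 1.820000)/2 = 1.220000
  f(c_1) = f(1.220000) = 0.145701
  f(a) × f(c) < 0, new interval: [0.620000, 1.220000]
Iteration 2:
  c_2 = (0.620000 + 1.220000)/2 = 0.920000
  f(c_2) = f(0.920000) = -0.268047
  f(a) × f(c) ≥ 0, new interval: [0.920000, 1.220000]
Iteration 3:
  c_3 = (0.920000 + 1.220000)/2 = 1.070000
  f(c_3) = f(1.070000) = -0.061395
  f(a) × f(c) ≥ 0, new interval: [1.070000, 1.220000]

After 3 iteration(s), the approximation is c_3 = 1.070000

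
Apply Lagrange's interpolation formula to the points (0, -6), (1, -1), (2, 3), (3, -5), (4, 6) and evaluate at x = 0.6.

Lagrange interpolation formula:
P(x) = Σ yᵢ × Lᵢ(x)
where Lᵢ(x) = Π_{j≠i} (x - xⱼ)/(xᵢ - xⱼ)

L_0(0.6) = (0.6 - 1)/(0 - 1) × (0.6 - 2)/(0 - 2) × (0.6 - 3)/(0 - 3) × (0.6 - 4)/(0 - 4) = 0.190400
L_1(0.6) = (0.6 - 0)/(1 - 0) × (0.6 - 2)/(1 - 2) × (0.6 - 3)/(1 - 3) × (0.6 - 4)/(1 - 4) = 1.142400
L_2(0.6) = (0.6 - 0)/(2 - 0) × (0.6 - 1)/(2 - 1) × (0.6 - 3)/(2 - 3) × (0.6 - 4)/(2 - 4) = -0.489600
L_3(0.6) = (0.6 - 0)/(3 - 0) × (0.6 - 1)/(3 - 1) × (0.6 - 2)/(3 - 2) × (0.6 - 4)/(3 - 4) = 0.190400
L_4(0.6) = (0.6 - 0)/(4 - 0) × (0.6 - 1)/(4 - 1) × (0.6 - 2)/(4 - 2) × (0.6 - 3)/(4 - 3) = -0.033600

P(0.6) = (-6)×L_0(0.6) + (-1)×L_1(0.6) + 3×L_2(0.6) + (-5)×L_3(0.6) + 6×L_4(0.6)
P(0.6) = -4.907200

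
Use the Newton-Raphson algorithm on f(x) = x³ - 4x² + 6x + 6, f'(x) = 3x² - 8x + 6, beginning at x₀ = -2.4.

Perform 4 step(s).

f(x) = x³ - 4x² + 6x + 6
f'(x) = 3x² - 8x + 6
x₀ = -2.4

Newton-Raphson formula: x_{n+1} = x_n - f(x_n)/f'(x_n)

Iteration 1:
  f(-2.400000) = -45.264000
  f'(-2.400000) = 42.480000
  x_1 = -2.400000 - (-45.264000)/42.480000 = -1.334463
Iteration 2:
  f(-1.334463) = -11.506350
  f'(-1.334463) = 22.018083
  x_2 = -1.334463 - (-11.506350)/22.018083 = -0.811877
Iteration 3:
  f(-0.811877) = -2.042981
  f'(-0.811877) = 14.472447
  x_3 = -0.811877 - (-2.042981)/14.472447 = -0.670713
Iteration 4:
  f(-0.670713) = -0.125431
  f'(-0.670713) = 12.715276
  x_4 = -0.670713 - (-0.125431)/12.715276 = -0.660849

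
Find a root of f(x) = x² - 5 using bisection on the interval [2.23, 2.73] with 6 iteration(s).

f(x) = x² - 5
Initial interval: [2.23, 2.73]

Iteration 1:
  c_1 = (2.230000 + 2.730000)/2 = 2.480000
  f(c_1) = f(2.480000) = 1.150400
  f(a) × f(c) < 0, new interval: [2.230000, 2.480000]
Iteration 2:
  c_2 = (2.230000 + 2.480000)/2 = 2.355000
  f(c_2) = f(2.355000) = 0.546025
  f(a) × f(c) < 0, new interval: [2.230000, 2.355000]
Iteration 3:
  c_3 = (2.230000 + 2.355000)/2 = 2.292500
  f(c_3) = f(2.292500) = 0.255556
  f(a) × f(c) < 0, new interval: [2.230000, 2.292500]
Iteration 4:
  c_4 = (2.230000 + 2.292500)/2 = 2.261250
  f(c_4) = f(2.261250) = 0.113252
  f(a) × f(c) < 0, new interval: [2.230000, 2.261250]
Iteration 5:
  c_5 = (2.230000 + 2.261250)/2 = 2.245625
  f(c_5) = f(2.245625) = 0.042832
  f(a) × f(c) < 0, new interval: [2.230000, 2.245625]
Iteration 6:
  c_6 = (2.230000 + 2.245625)/2 = 2.237812
  f(c_6) = f(2.237812) = 0.007805
  f(a) × f(c) < 0, new interval: [2.230000, 2.237812]

After 6 iteration(s), the approximation is c_6 = 2.237812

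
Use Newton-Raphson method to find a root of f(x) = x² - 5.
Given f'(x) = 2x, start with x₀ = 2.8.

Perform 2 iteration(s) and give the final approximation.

f(x) = x² - 5
f'(x) = 2x
x₀ = 2.8

Newton-Raphson formula: x_{n+1} = x_n - f(x_n)/f'(x_n)

Iteration 1:
  f(2.800000) = 2.840000
  f'(2.800000) = 5.600000
  x_1 = 2.800000 - 2.840000/5.600000 = 2.292857
Iteration 2:
  f(2.292857) = 0.257194
  f'(2.292857) = 4.585714
  x_2 = 2.292857 - 0.257194/4.585714 = 2.236771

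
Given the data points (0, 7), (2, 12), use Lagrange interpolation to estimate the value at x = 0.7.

Lagrange interpolation formula:
P(x) = Σ yᵢ × Lᵢ(x)
where Lᵢ(x) = Π_{j≠i} (x - xⱼ)/(xᵢ - xⱼ)

L_0(0.7) = (0.7 - 2)/(0 - 2) = 0.650000
L_1(0.7) = (0.7 - 0)/(2 - 0) = 0.350000

P(0.7) = 7×L_0(0.7) + 12×L_1(0.7)
P(0.7) = 8.750000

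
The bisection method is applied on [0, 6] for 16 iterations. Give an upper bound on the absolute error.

Bisection error bound: |error| ≤ (b-a)/2^n
|error| ≤ (6 - 0)/2^16 = 6/2^16
|error| ≤ 0.0000915527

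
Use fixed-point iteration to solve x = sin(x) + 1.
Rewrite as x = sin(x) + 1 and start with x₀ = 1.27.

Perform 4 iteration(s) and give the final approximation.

Equation: x = sin(x) + 1
Fixed-point form: x = sin(x) + 1
x₀ = 1.27

x_1 = g(1.270000) = 1.955101
x_2 = g(1.955101) = 1.927059
x_3 = g(1.927059) = 1.937207
x_4 = g(1.937207) = 1.933619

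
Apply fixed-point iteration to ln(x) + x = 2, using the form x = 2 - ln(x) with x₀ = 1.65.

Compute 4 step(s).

Equation: ln(x) + x = 2
Fixed-point form: x = 2 - ln(x)
x₀ = 1.65

x_1 = g(1.650000) = 1.499225
x_2 = g(1.499225) = 1.595052
x_3 = g(1.595052) = 1.533094
x_4 = g(1.533094) = 1.572712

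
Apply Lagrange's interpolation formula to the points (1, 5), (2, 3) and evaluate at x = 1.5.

Lagrange interpolation formula:
P(x) = Σ yᵢ × Lᵢ(x)
where Lᵢ(x) = Π_{j≠i} (x - xⱼ)/(xᵢ - xⱼ)

L_0(1.5) = (1.5 - 2)/(1 - 2) = 0.500000
L_1(1.5) = (1.5 - 1)/(2 - 1) = 0.500000

P(1.5) = 5×L_0(1.5) + 3×L_1(1.5)
P(1.5) = 4.000000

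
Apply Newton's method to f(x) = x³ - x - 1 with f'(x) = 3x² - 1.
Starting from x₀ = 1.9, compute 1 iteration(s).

f(x) = x³ - x - 1
f'(x) = 3x² - 1
x₀ = 1.9

Newton-Raphson formula: x_{n+1} = x_n - f(x_n)/f'(x_n)

Iteration 1:
  f(1.900000) = 3.959000
  f'(1.900000) = 9.830000
  x_1 = 1.900000 - 3.959000/9.830000 = 1.497253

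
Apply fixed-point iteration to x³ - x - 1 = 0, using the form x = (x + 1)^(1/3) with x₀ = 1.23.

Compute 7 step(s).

Equation: x³ - x - 1 = 0
Fixed-point form: x = (x + 1)^(1/3)
x₀ = 1.23

x_1 = g(1.230000) = 1.306477
x_2 = g(1.306477) = 1.321244
x_3 = g(1.321244) = 1.324058
x_4 = g(1.324058) = 1.324593
x_5 = g(1.324593) = 1.324694
x_6 = g(1.324694) = 1.324713
x_7 = g(1.324713) = 1.324717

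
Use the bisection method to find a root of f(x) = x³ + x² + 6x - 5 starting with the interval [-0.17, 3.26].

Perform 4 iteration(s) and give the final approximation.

f(x) = x³ + x² + 6x - 5
Initial interval: [-0.17, 3.26]

Iteration 1:
  c_1 = (-0.170000 + 3.260000)/2 = 1.545000
  f(c_1) = f(1.545000) = 10.344979
  f(a) × f(c) < 0, new interval: [-0.170000, 1.545000]
Iteration 2:
  c_2 = (-0.170000 + 1.545000)/2 = 0.687500
  f(c_2) = f(0.687500) = -0.077393
  f(a) × f(c) ≥ 0, new interval: [0.687500, 1.545000]
Iteration 3:
  c_3 = (0.687500 + 1.545000)/2 = 1.116250
  f(c_3) = f(1.116250) = 4.334377
  f(a) × f(c) < 0, new interval: [0.687500, 1.116250]
Iteration 4:
  c_4 = (0.687500 + 1.116250)/2 = 0.901875
  f(c_4) = f(0.901875) = 1.958194
  f(a) × f(c) < 0, new interval: [0.687500, 0.901875]

After 4 iteration(s), the approximation is c_4 = 0.901875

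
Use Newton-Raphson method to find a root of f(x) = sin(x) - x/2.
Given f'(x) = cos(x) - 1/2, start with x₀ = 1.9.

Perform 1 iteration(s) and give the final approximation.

f(x) = sin(x) - x/2
f'(x) = cos(x) - 1/2
x₀ = 1.9

Newton-Raphson formula: x_{n+1} = x_n - f(x_n)/f'(x_n)

Iteration 1:
  f(1.900000) = -0.003700
  f'(1.900000) = -0.823290
  x_1 = 1.900000 - (-0.003700)/(-0.823290) = 1.895506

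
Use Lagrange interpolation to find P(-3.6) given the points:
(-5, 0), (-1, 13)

Lagrange interpolation formula:
P(x) = Σ yᵢ × Lᵢ(x)
where Lᵢ(x) = Π_{j≠i} (x - xⱼ)/(xᵢ - xⱼ)

L_0(-3.6) = (-3.6 - (-1))/(-5 - (-1)) = 0.650000
L_1(-3.6) = (-3.6 - (-5))/(-1 - (-5)) = 0.350000

P(-3.6) = 0×L_0(-3.6) + 13×L_1(-3.6)
P(-3.6) = 4.550000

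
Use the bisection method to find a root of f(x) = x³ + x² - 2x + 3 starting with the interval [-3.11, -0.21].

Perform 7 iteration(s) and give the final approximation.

f(x) = x³ + x² - 2x + 3
Initial interval: [-3.11, -0.21]

Iteration 1:
  c_1 = (-3.110000 + (-0.210000))/2 = -1.660000
  f(c_1) = f(-1.660000) = 4.501304
  f(a) × f(c) < 0, new interval: [-3.110000, -1.660000]
Iteration 2:
  c_2 = (-3.110000 + (-1.660000))/2 = -2.385000
  f(c_2) = f(-2.385000) = -0.108192
  f(a) × f(c) ≥ 0, new interval: [-2.385000, -1.660000]
Iteration 3:
  c_3 = (-2.385000 + (-1.660000))/2 = -2.022500
  f(c_3) = f(-2.022500) = 2.862457
  f(a) × f(c) < 0, new interval: [-2.385000, -2.022500]
Iteration 4:
  c_4 = (-2.385000 + (-2.022500))/2 = -2.203750
  f(c_4) = f(-2.203750) = 1.561471
  f(a) × f(c) < 0, new interval: [-2.385000, -2.203750]
Iteration 5:
  c_5 = (-2.385000 + (-2.203750))/2 = -2.294375
  f(c_5) = f(-2.294375) = 0.774957
  f(a) × f(c) < 0, new interval: [-2.385000, -2.294375]
Iteration 6:
  c_6 = (-2.385000 + (-2.294375))/2 = -2.339687
  f(c_6) = f(-2.339687) = 0.345741
  f(a) × f(c) < 0, new interval: [-2.385000, -2.339687]
Iteration 7:
  c_7 = (-2.385000 + (-2.339687))/2 = -2.362344
  f(c_7) = f(-2.362344) = 0.121899
  f(a) × f(c) < 0, new interval: [-2.385000, -2.362344]

After 7 iteration(s), the approximation is c_7 = -2.362344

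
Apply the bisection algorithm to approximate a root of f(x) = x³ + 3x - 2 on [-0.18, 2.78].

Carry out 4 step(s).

f(x) = x³ + 3x - 2
Initial interval: [-0.18, 2.78]

Iteration 1:
  c_1 = (-0.180000 + 2.780000)/2 = 1.300000
  f(c_1) = f(1.300000) = 4.097000
  f(a) × f(c) < 0, new interval: [-0.180000, 1.300000]
Iteration 2:
  c_2 = (-0.180000 + 1.300000)/2 = 0.560000
  f(c_2) = f(0.560000) = -0.144384
  f(a) × f(c) ≥ 0, new interval: [0.560000, 1.300000]
Iteration 3:
  c_3 = (0.560000 + 1.300000)/2 = 0.930000
  f(c_3) = f(0.930000) = 1.594357
  f(a) × f(c) < 0, new interval: [0.560000, 0.930000]
Iteration 4:
  c_4 = (0.560000 + 0.930000)/2 = 0.745000
  f(c_4) = f(0.745000) = 0.648494
  f(a) × f(c) < 0, new interval: [0.560000, 0.745000]

After 4 iteration(s), the approximation is c_4 = 0.745000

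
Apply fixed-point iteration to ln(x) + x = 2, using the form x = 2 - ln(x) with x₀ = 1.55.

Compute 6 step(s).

Equation: ln(x) + x = 2
Fixed-point form: x = 2 - ln(x)
x₀ = 1.55

x_1 = g(1.550000) = 1.561745
x_2 = g(1.561745) = 1.554196
x_3 = g(1.554196) = 1.559042
x_4 = g(1.559042) = 1.555929
x_5 = g(1.555929) = 1.557927
x_6 = g(1.557927) = 1.556644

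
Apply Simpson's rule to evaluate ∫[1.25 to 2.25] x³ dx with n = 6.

f(x) = x³
a = 1.25, b = 2.25, n = 6
h = (b - a)/n = 0.166667

Simpson's rule: (h/3)[f(x₀) + 4f(x₁) + 2f(x₂) + ... + f(xₙ)]

x_0 = 1.2500, f(x_0) = 1.953125, coefficient = 1
x_1 = 1.4167, f(x_1) = 2.843171, coefficient = 4
x_2 = 1.5833, f(x_2) = 3.969329, coefficient = 2
x_3 = 1.7500, f(x_3) = 5.359375, coefficient = 4
x_4 = 1.9167, f(x_4) = 7.041088, coefficient = 2
x_5 = 2.0833, f(x_5) = 9.042245, coefficient = 4
x_6 = 2.2500, f(x_6) = 11.390625, coefficient = 1

I ≈ (0.166667/3) × 104.343750 = 5.796875
Exact value: 5.796875
Error: 0.000000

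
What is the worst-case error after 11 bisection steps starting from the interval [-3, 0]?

Bisection error bound: |error| ≤ (b-a)/2^n
|error| ≤ (0 - (-3))/2^11 = 3/2^11
|error| ≤ 0.0014648438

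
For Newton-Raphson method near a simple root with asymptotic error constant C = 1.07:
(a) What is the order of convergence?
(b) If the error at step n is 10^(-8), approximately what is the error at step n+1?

(a) Newton-Raphson has quadratic (order 2) convergence near simple roots.
    This means |e_{n+1}| ≈ C|e_n|².

(b) With |e_n| = 10^(-8) and C = 1.07:
    |e_{n+1}| ≈ 1.07 × (10^(-8))² = 1.07 × 10^(-16)

(a) 2 (quadratic); (b) |e_{n+1}| ≈ 1.070e-16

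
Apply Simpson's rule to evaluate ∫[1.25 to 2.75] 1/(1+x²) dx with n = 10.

f(x) = 1/(1+x²)
a = 1.25, b = 2.75, n = 10
h = (b - a)/n = 0.150000

Simpson's rule: (h/3)[f(x₀) + 4f(x₁) + 2f(x₂) + ... + f(xₙ)]

x_0 = 1.2500, f(x_0) = 0.390244, coefficient = 1
x_1 = 1.4000, f(x_1) = 0.337838, coefficient = 4
x_2 = 1.5500, f(x_2) = 0.293902, coefficient = 2
x_3 = 1.7000, f(x_3) = 0.257069, coefficient = 4
x_4 = 1.8500, f(x_4) = 0.226116, coefficient = 2
x_5 = 2.0000, f(x_5) = 0.200000, coefficient = 4
x_6 = 2.1500, f(x_6) = 0.177857, coefficient = 2
x_7 = 2.3000, f(x_7) = 0.158983, coefficient = 4
x_8 = 2.4500, f(x_8) = 0.142806, coefficient = 2
x_9 = 2.6000, f(x_9) = 0.128866, coefficient = 4
x_10 = 2.7500, f(x_10) = 0.116788, coefficient = 1

I ≈ (0.150000/3) × 6.519417 = 0.325971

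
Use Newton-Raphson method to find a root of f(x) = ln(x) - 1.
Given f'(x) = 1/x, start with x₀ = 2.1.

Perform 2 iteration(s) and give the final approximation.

f(x) = ln(x) - 1
f'(x) = 1/x
x₀ = 2.1

Newton-Raphson formula: x_{n+1} = x_n - f(x_n)/f'(x_n)

Iteration 1:
  f(2.100000) = -0.258063
  f'(2.100000) = 0.476190
  x_1 = 2.100000 - (-0.258063)/0.476190 = 2.641932
Iteration 2:
  f(2.641932) = -0.028490
  f'(2.641932) = 0.378511
  x_2 = 2.641932 - (-0.028490)/0.378511 = 2.717199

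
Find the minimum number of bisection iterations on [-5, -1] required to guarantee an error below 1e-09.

We need (b-a)/2^n ≤ 1e-09
(-1 - (-5))/2^n ≤ 1e-09
4/2^n ≤ 1e-09
2^n ≥ 4000000000
n ≥ log₂(4000000000) = 31.90
n ≥ 32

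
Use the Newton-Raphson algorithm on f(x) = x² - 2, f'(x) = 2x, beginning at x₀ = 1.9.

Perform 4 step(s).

f(x) = x² - 2
f'(x) = 2x
x₀ = 1.9

Newton-Raphson formula: x_{n+1} = x_n - f(x_n)/f'(x_n)

Iteration 1:
  f(1.900000) = 1.610000
  f'(1.900000) = 3.800000
  x_1 = 1.900000 - 1.610000/3.800000 = 1.476316
Iteration 2:
  f(1.476316) = 0.179508
  f'(1.476316) = 2.952632
  x_2 = 1.476316 - 0.179508/2.952632 = 1.415520
Iteration 3:
  f(1.415520) = 0.003696
  f'(1.415520) = 2.831039
  x_3 = 1.415520 - 0.003696/2.831039 = 1.414214
Iteration 4:
  f(1.414214) = 0.000002
  f'(1.414214) = 2.828428
  x_4 = 1.414214 - 0.000002/2.828428 = 1.414214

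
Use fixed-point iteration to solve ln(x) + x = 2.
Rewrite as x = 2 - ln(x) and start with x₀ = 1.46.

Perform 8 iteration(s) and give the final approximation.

Equation: ln(x) + x = 2
Fixed-point form: x = 2 - ln(x)
x₀ = 1.46

x_1 = g(1.460000) = 1.621564
x_2 = g(1.621564) = 1.516609
x_3 = g(1.516609) = 1.583523
x_4 = g(1.583523) = 1.540348
x_5 = g(1.540348) = 1.567992
x_6 = g(1.567992) = 1.550204
x_7 = g(1.550204) = 1.561613
x_8 = g(1.561613) = 1.554281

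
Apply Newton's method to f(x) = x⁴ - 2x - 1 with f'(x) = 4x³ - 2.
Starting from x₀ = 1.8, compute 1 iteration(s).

f(x) = x⁴ - 2x - 1
f'(x) = 4x³ - 2
x₀ = 1.8

Newton-Raphson formula: x_{n+1} = x_n - f(x_n)/f'(x_n)

Iteration 1:
  f(1.800000) = 5.897600
  f'(1.800000) = 21.328000
  x_1 = 1.800000 - 5.897600/21.328000 = 1.523481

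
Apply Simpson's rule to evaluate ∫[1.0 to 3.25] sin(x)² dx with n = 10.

f(x) = sin(x)²
a = 1.0, b = 3.25, n = 10
h = (b - a)/n = 0.225000

Simpson's rule: (h/3)[f(x₀) + 4f(x₁) + 2f(x₂) + ... + f(xₙ)]

x_0 = 1.0000, f(x_0) = 0.708073, coefficient = 1
x_1 = 1.2250, f(x_1) = 0.885116, coefficient = 4
x_2 = 1.4500, f(x_2) = 0.985479, coefficient = 2
x_3 = 1.6750, f(x_3) = 0.989181, coefficient = 4
x_4 = 1.9000, f(x_4) = 0.895484, coefficient = 2
x_5 = 2.1250, f(x_5) = 0.723044, coefficient = 4
x_6 = 2.3500, f(x_6) = 0.506194, coefficient = 2
x_7 = 2.5750, f(x_7) = 0.288112, coefficient = 4
x_8 = 2.8000, f(x_8) = 0.112217, coefficient = 2
x_9 = 3.0250, f(x_9) = 0.013532, coefficient = 4
x_10 = 3.2500, f(x_10) = 0.011706, coefficient = 1

I ≈ (0.225000/3) × 17.314465 = 1.298585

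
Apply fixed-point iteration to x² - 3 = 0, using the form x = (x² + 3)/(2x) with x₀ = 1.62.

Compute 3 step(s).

Equation: x² - 3 = 0
Fixed-point form: x = (x² + 3)/(2x)
x₀ = 1.62

x_1 = g(1.620000) = 1.735926
x_2 = g(1.735926) = 1.732055
x_3 = g(1.732055) = 1.732051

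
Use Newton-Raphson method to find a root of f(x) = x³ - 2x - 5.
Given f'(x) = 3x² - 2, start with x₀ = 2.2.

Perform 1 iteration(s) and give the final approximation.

f(x) = x³ - 2x - 5
f'(x) = 3x² - 2
x₀ = 2.2

Newton-Raphson formula: x_{n+1} = x_n - f(x_n)/f'(x_n)

Iteration 1:
  f(2.200000) = 1.248000
  f'(2.200000) = 12.520000
  x_1 = 2.200000 - 1.248000/12.520000 = 2.100319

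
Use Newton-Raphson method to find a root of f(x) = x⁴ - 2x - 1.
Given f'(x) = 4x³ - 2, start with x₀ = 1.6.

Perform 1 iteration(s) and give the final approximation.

f(x) = x⁴ - 2x - 1
f'(x) = 4x³ - 2
x₀ = 1.6

Newton-Raphson formula: x_{n+1} = x_n - f(x_n)/f'(x_n)

Iteration 1:
  f(1.600000) = 2.353600
  f'(1.600000) = 14.384000
  x_1 = 1.600000 - 2.353600/14.384000 = 1.436374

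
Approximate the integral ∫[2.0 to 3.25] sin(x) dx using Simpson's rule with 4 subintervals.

f(x) = sin(x)
a = 2.0, b = 3.25, n = 4
h = (b - a)/n = 0.312500

Simpson's rule: (h/3)[f(x₀) + 4f(x₁) + 2f(x₂) + ... + f(xₙ)]

x_0 = 2.0000, f(x_0) = 0.909297, coefficient = 1
x_1 = 2.3125, f(x_1) = 0.737319, coefficient = 4
x_2 = 2.6250, f(x_2) = 0.493920, coefficient = 2
x_3 = 2.9375, f(x_3) = 0.202679, coefficient = 4
x_4 = 3.2500, f(x_4) = -0.108195, coefficient = 1

I ≈ (0.312500/3) × 5.548933 = 0.578014
Exact value: 0.577983
Error: 0.000031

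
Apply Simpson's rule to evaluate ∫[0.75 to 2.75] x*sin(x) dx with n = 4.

f(x) = x*sin(x)
a = 0.75, b = 2.75, n = 4
h = (b - a)/n = 0.500000

Simpson's rule: (h/3)[f(x₀) + 4f(x₁) + 2f(x₂) + ... + f(xₙ)]

x_0 = 0.7500, f(x_0) = 0.511229, coefficient = 1
x_1 = 1.2500, f(x_1) = 1.186231, coefficient = 4
x_2 = 1.7500, f(x_2) = 1.721975, coefficient = 2
x_3 = 2.2500, f(x_3) = 1.750665, coefficient = 4
x_4 = 2.7500, f(x_4) = 1.049568, coefficient = 1

I ≈ (0.500000/3) × 16.752329 = 2.792055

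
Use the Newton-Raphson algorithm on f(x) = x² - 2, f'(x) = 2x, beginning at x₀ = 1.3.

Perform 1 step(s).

f(x) = x² - 2
f'(x) = 2x
x₀ = 1.3

Newton-Raphson formula: x_{n+1} = x_n - f(x_n)/f'(x_n)

Iteration 1:
  f(1.300000) = -0.310000
  f'(1.300000) = 2.600000
  x_1 = 1.300000 - (-0.310000)/2.600000 = 1.419231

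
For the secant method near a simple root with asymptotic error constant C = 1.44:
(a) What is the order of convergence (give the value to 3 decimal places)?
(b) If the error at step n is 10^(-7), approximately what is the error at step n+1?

(a) Secant method has superlinear convergence with order φ = (1+√5)/2 ≈ 1.618.
    This means |e_{n+1}| ≈ C|e_n|^1.618.

(b) With |e_n| = 10^(-7) and C = 1.44:
    |e_{n+1}| ≈ 1.44 × (10^(-7))^1.618 = 1.44 × 10^(-11.33)

(a) ≈ 1.618 (golden ratio); (b) |e_{n+1}| ≈ 6.794e-12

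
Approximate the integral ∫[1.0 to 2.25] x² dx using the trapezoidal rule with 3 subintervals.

f(x) = x²
a = 1.0, b = 2.25, n = 3
h = (b - a)/n = 0.416667

Trapezoidal rule: (h/2)[f(x₀) + 2f(x₁) + 2f(x₂) + ... + f(xₙ)]

x_0 = 1.0000, f(x_0) = 1.000000, coefficient = 1
x_1 = 1.4167, f(x_1) = 2.006944, coefficient = 2
x_2 = 1.8333, f(x_2) = 3.361111, coefficient = 2
x_3 = 2.2500, f(x_3) = 5.062500, coefficient = 1

I ≈ (0.416667/2) × 16.798611 = 3.499711
Exact value: 3.463542
Error: 0.036169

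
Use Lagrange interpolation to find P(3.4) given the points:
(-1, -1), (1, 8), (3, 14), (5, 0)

Lagrange interpolation formula:
P(x) = Σ yᵢ × Lᵢ(x)
where Lᵢ(x) = Π_{j≠i} (x - xⱼ)/(xᵢ - xⱼ)

L_0(3.4) = (3.4 - 1)/(-1 - 1) × (3.4 - 3)/(-1 - 3) × (3.4 - 5)/(-1 - 5) = 0.032000
L_1(3.4) = (3.4 - (-1))/(1 - (-1)) × (3.4 - 3)/(1 - 3) × (3.4 - 5)/(1 - 5) = -0.176000
L_2(3.4) = (3.4 - (-1))/(3 - (-1)) × (3.4 - 1)/(3 - 1) × (3.4 - 5)/(3 - 5) = 1.056000
L_3(3.4) = (3.4 - (-1))/(5 - (-1)) × (3.4 - 1)/(5 - 1) × (3.4 - 3)/(5 - 3) = 0.088000

P(3.4) = (-1)×L_0(3.4) + 8×L_1(3.4) + 14×L_2(3.4) + 0×L_3(3.4)
P(3.4) = 13.344000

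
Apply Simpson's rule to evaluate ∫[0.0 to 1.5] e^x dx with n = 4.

f(x) = e^x
a = 0.0, b = 1.5, n = 4
h = (b - a)/n = 0.375000

Simpson's rule: (h/3)[f(x₀) + 4f(x₁) + 2f(x₂) + ... + f(xₙ)]

x_0 = 0.0000, f(x_0) = 1.000000, coefficient = 1
x_1 = 0.3750, f(x_1) = 1.454991, coefficient = 4
x_2 = 0.7500, f(x_2) = 2.117000, coefficient = 2
x_3 = 1.1250, f(x_3) = 3.080217, coefficient = 4
x_4 = 1.5000, f(x_4) = 4.481689, coefficient = 1

I ≈ (0.375000/3) × 27.856522 = 3.482065
Exact value: 3.481689
Error: 0.000376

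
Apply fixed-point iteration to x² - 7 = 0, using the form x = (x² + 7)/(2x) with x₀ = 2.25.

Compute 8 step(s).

Equation: x² - 7 = 0
Fixed-point form: x = (x² + 7)/(2x)
x₀ = 2.25

x_1 = g(2.250000) = 2.680556
x_2 = g(2.680556) = 2.645977
x_3 = g(2.645977) = 2.645751
x_4 = g(2.645751) = 2.645751
x_5 = g(2.645751) = 2.645751
x_6 = g(2.645751) = 2.645751
x_7 = g(2.645751) = 2.645751
x_8 = g(2.645751) = 2.645751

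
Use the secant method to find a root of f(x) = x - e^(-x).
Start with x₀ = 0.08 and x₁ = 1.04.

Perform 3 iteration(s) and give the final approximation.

f(x) = x - e^(-x)
x₀ = 0.08, x₁ = 1.04

Secant formula: x_{n+1} = x_n - f(x_n)(x_n - x_{n-1})/(f(x_n) - f(x_{n-1}))

Iteration 1:
  f(0.080000) = -0.843116
  f(1.040000) = 0.686545
  x_2 = 1.040000 - 0.686545×(1.040000 - 0.080000)/(0.686545 - (-0.843116))
       = 0.609131
Iteration 2:
  f(1.040000) = 0.686545
  f(0.609131) = 0.065308
  x_3 = 0.609131 - 0.065308×(0.609131 - 1.040000)/(0.065308 - 0.686545)
       = 0.563836
Iteration 3:
  f(0.609131) = 0.065308
  f(0.563836) = -0.005186
  x_4 = 0.563836 - (-0.005186)×(0.563836 - 0.609131)/(-0.005186 - 0.065308)
       = 0.567168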